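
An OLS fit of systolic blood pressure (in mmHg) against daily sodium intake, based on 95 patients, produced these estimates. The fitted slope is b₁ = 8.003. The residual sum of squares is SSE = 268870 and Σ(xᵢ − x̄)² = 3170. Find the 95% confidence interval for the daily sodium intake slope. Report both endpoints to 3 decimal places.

MSE = SSE/(n − 2) = 268870/93 = 2891.08.
SE(b₁) = √(MSE/Sₓₓ) = √(2891.08/3170) = 0.954993.
df = n − 2 = 93.
t* = t_{0.025, 93} = 1.985802.
Margin = t* × SE = 1.985802 × 0.954993 = 1.89643.
CI: 8.003 ± 1.89643 → (6.107, 9.899).
With 95% confidence, each one-unit increase in daily sodium intake is associated with a change of between 6.107 and 9.899 mmHg in systolic blood pressure.

(6.107, 9.899)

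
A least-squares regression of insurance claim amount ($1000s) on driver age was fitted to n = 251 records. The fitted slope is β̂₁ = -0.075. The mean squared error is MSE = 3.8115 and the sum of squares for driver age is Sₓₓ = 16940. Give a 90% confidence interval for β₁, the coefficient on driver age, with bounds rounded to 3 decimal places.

SE(β̂₁) = √(MSE/Sₓₓ) = √(3.8115/16940) = 0.015.
df = n − 2 = 249.
t* = t_{0.05, 249} = 1.650996.
Margin = t* × SE = 1.650996 × 0.015 = 0.02476.
CI: -0.075 ± 0.02476 → (-0.100, -0.050).
With 90% confidence, each one-unit increase in driver age is associated with a change of between -0.100 and -0.050 $1000s in insurance claim amount.

(-0.100, -0.050)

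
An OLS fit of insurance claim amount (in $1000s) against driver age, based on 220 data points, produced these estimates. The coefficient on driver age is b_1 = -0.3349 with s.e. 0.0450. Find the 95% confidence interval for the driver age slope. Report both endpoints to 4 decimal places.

df = n − 2 = 220 − 2 = 218.
t* = t_{0.025, 218} = 1.970906.
Margin = t* × SE = 1.970906 × 0.0450 = 0.088691.
CI: -0.3349 ± 0.088691 → (-0.4236, -0.2462).
With 95% confidence, each one-unit increase in driver age is associated with a change of between -0.4236 and -0.2462 $1000s in insurance claim amount.

(-0.4236, -0.2462)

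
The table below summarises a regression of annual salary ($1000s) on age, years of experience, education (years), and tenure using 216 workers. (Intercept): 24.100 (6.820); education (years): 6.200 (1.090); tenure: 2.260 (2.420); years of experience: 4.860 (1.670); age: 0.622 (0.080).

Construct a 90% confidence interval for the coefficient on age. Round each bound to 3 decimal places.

Read off: b = 0.622, SE = 0.080 for age.
df = n − k − 1 = 216 − 4 − 1 = 211.
t* = t_{0.05, 211} = 1.652107.
Margin = t* × SE = 1.652107 × 0.080 = 0.13217.
CI: 0.622 ± 0.13217 → (0.490, 0.754).

(0.490, 0.754)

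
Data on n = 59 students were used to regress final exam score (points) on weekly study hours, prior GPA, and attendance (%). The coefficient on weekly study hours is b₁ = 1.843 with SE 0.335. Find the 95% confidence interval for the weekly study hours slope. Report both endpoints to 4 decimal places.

(1.1716, 2.5144)

df = n − k − 1 = 59 − 3 − 1 = 55.
t* = t_{0.025, 55} = 2.004045.
Margin = t* × SE = 2.004045 × 0.335 = 0.671355.
CI: 1.843 ± 0.671355 → (1.1716, 2.5144).
With 95% confidence, each one-unit increase in weekly study hours is associated with a change of between 1.1716 and 2.5144 points in final exam score, holding the other predictors fixed.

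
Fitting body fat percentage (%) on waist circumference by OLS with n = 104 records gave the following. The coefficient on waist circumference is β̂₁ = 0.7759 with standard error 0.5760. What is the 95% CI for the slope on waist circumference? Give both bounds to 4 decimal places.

df = n − 2 = 104 − 2 = 102.
t* = t_{0.025, 102} = 1.983495.
Margin = t* × SE = 1.983495 × 0.5760 = 1.142493.
CI: 0.7759 ± 1.142493 → (-0.3666, 1.9184).
With 95% confidence, each one-unit increase in waist circumference is associated with a change of between -0.3666 and 1.9184 % in body fat percentage.

(-0.3666, 1.9184)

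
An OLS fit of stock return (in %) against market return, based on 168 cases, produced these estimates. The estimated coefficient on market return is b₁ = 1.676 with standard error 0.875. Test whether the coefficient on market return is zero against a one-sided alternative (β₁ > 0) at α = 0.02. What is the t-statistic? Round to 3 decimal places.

H₀: β₁ = 0 vs H₁: β₁ > 0.
t = (b₁ − β₁⁰)/SE = 1.676 / 0.875 = 1.915.
df = n − 2 = 168 − 2 = 166.
One-sided p ≈ 0.0286, which is ≥ 0.02, so fail to reject H₀.
The data do not give significant evidence that the true slope on market return is positive.

t = 1.915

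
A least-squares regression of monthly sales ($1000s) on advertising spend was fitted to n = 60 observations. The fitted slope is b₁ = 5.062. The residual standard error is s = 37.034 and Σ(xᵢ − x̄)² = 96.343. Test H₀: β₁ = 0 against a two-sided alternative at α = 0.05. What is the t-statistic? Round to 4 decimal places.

SE(b₁) = s/√Sₓₓ = 37.034/√96.343 = 3.77303.
t = 5.062 / 3.77303 = 1.3416.
df = n − 2 = 58.
Two-sided p ≈ 0.1849, which is ≥ 0.05, so fail to reject H₀.
The data do not give significant evidence of an association between advertising spend and monthly sales.

t = 1.3416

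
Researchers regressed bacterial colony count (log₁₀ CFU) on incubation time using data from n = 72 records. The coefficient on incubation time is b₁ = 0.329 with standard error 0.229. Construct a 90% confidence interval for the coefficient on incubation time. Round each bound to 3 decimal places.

df = n − 2 = 72 − 2 = 70.
t* = t_{0.05, 70} = 1.666914.
Margin = t* × SE = 1.666914 × 0.229 = 0.38172.
CI: 0.329 ± 0.38172 → (-0.053, 0.711).
With 90% confidence, each one-unit increase in incubation time is associated with a change of between -0.053 and 0.711 log₁₀ CFU in bacterial colony count.

(-0.053, 0.711)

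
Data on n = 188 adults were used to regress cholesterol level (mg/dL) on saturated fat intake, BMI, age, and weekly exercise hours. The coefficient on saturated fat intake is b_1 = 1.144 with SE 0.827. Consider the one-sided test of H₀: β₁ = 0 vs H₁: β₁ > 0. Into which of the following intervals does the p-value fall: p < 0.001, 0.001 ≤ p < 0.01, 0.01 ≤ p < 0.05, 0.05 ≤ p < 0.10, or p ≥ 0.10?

0.05 ≤ p < 0.10

t = 1.144 / 0.827 = 1.383.
df = n − k − 1 = 188 − 4 − 1 = 183.
One-sided p = P(T_{183} > t) ≈ 0.0841.
So 0.05 ≤ p < 0.10.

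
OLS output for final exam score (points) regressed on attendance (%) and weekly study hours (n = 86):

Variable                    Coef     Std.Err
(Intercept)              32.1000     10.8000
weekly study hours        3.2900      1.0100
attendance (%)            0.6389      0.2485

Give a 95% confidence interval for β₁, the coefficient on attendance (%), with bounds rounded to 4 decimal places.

Read off: b = 0.6389, SE = 0.2485 for attendance (%).
df = n − k − 1 = 86 − 2 − 1 = 83.
t* = t_{0.025, 83} = 1.98896.
Margin = t* × SE = 1.98896 × 0.2485 = 0.494257.
CI: 0.6389 ± 0.494257 → (0.1446, 1.1332).

(0.1446, 1.1332)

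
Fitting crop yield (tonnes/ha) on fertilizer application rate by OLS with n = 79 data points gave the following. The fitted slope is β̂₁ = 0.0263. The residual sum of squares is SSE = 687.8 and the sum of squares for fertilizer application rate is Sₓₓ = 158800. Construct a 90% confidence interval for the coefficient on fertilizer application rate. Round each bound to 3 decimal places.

MSE = SSE/(n − 2) = 687.8/77 = 8.93247.
SE(β̂₁) = √(MSE/Sₓₓ) = √(8.93247/158800) = 0.00749999.
df = n − 2 = 77.
t* = t_{0.05, 77} = 1.664885.
Margin = t* × SE = 1.664885 × 0.00749999 = 0.01249.
CI: 0.0263 ± 0.01249 → (0.014, 0.039).
With 90% confidence, each one-unit increase in fertilizer application rate is associated with a change of between 0.014 and 0.039 tonnes/ha in crop yield.

(0.014, 0.039)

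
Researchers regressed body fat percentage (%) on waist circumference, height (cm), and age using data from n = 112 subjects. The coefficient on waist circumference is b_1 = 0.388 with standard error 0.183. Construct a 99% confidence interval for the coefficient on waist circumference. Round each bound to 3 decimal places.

(-0.092, 0.868)

df = n − k − 1 = 112 − 3 − 1 = 108.
t* = t_{0.005, 108} = 2.62212.
Margin = t* × SE = 2.62212 × 0.183 = 0.47985.
CI: 0.388 ± 0.47985 → (-0.092, 0.868).
With 99% confidence, each one-unit increase in waist circumference is associated with a change of between -0.092 and 0.868 % in body fat percentage, holding the other predictors fixed.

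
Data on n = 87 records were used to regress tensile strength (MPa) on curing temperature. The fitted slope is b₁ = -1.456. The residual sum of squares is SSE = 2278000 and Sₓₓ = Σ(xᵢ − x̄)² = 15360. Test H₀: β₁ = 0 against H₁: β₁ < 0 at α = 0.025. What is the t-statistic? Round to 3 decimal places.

t = -1.102

MSE = SSE/(n − 2) = 2278000/85 = 26800.
SE(b₁) = √(MSE/Sₓₓ) = √(26800/15360) = 1.32091.
t = -1.456 / 1.32091 = -1.102.
df = n − 2 = 85.
One-sided p ≈ 0.1367, which is ≥ 0.025, so fail to reject H₀.
The data do not give significant evidence that the true slope on curing temperature is negative.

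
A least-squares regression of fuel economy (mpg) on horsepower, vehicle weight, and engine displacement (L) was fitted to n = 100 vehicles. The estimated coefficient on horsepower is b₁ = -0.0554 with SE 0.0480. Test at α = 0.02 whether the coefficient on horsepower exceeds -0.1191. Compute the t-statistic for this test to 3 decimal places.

t = 1.327

H₀: β₁ = -0.1191 vs H₁: β₁ > -0.1191.
t = (b₁ − β₁⁰)/SE = (-0.0554 − (-0.1191)) / 0.0480 = 1.327.
df = n − k − 1 = 100 − 3 − 1 = 96.
One-sided p ≈ 0.0938, which is ≥ 0.02, so fail to reject H₀.
The data do not give significant evidence that the true slope on horsepower exceeds -0.1191 mpg per unit, holding the other predictors fixed.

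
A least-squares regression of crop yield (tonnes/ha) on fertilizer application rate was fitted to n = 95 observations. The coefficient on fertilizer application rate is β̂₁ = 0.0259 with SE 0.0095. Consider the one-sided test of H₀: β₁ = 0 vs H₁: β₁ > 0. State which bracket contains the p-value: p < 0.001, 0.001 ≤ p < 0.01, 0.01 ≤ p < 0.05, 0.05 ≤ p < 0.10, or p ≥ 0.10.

t = 0.0259 / 0.0095 = 2.726.
df = n − 2 = 95 − 2 = 93.
One-sided p = P(T_{93} > t) ≈ 0.0038.
So 0.001 ≤ p < 0.01.

0.001 ≤ p < 0.01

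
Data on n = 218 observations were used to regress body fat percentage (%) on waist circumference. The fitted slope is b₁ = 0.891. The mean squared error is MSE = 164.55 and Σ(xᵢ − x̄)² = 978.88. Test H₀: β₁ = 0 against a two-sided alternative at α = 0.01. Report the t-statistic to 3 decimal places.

SE(b₁) = √(MSE/Sₓₓ) = √(164.55/978.88) = 0.41.
t = 0.891 / 0.41 = 2.173.
df = n − 2 = 216.
Two-sided p ≈ 0.0309, which is ≥ 0.01, so fail to reject H₀.
The data do not give significant evidence of an association between waist circumference and body fat percentage.

t = 2.173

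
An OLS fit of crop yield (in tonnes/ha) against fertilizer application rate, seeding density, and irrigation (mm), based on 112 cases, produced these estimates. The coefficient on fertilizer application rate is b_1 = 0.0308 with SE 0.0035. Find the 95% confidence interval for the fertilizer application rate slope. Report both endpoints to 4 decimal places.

(0.0239, 0.0377)

df = n − k − 1 = 112 − 3 − 1 = 108.
t* = t_{0.025, 108} = 1.982173.
Margin = t* × SE = 1.982173 × 0.0035 = 0.006938.
CI: 0.0308 ± 0.006938 → (0.0239, 0.0377).
With 95% confidence, each one-unit increase in fertilizer application rate is associated with a change of between 0.0239 and 0.0377 tonnes/ha in crop yield, holding the other predictors fixed.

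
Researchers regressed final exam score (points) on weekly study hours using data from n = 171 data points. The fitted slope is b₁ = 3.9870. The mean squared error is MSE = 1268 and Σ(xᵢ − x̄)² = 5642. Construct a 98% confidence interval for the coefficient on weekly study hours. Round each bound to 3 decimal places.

(2.874, 5.100)

SE(b₁) = √(MSE/Sₓₓ) = √(1268/5642) = 0.474071.
df = n − 2 = 169.
t* = t_{0.01, 169} = 2.348615.
Margin = t* × SE = 2.348615 × 0.474071 = 1.11341.
CI: 3.9870 ± 1.11341 → (2.874, 5.100).
With 98% confidence, each one-unit increase in weekly study hours is associated with a change of between 2.874 and 5.100 points in final exam score.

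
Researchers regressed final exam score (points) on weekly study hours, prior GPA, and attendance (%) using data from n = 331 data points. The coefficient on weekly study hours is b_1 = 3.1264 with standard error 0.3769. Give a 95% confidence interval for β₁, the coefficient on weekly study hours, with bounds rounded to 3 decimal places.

(2.385, 3.868)

df = n − k − 1 = 331 − 3 − 1 = 327.
t* = t_{0.025, 327} = 1.967245.
Margin = t* × SE = 1.967245 × 0.3769 = 0.74145.
CI: 3.1264 ± 0.74145 → (2.385, 3.868).
With 95% confidence, each one-unit increase in weekly study hours is associated with a change of between 2.385 and 3.868 points in final exam score, holding the other predictors fixed.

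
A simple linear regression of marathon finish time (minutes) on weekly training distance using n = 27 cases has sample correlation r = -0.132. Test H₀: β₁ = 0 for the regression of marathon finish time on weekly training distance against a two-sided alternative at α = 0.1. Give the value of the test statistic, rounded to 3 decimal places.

t = -0.666

t = r·√(n − 2)/√(1 − r²) = -0.132·√25/√0.982576 = -0.666.
df = n − 2 = 25.
Two-sided p ≈ 0.5116, which is ≥ 0.1, so fail to reject H₀.
The data do not give significant evidence of a linear association between weekly training distance and marathon finish time.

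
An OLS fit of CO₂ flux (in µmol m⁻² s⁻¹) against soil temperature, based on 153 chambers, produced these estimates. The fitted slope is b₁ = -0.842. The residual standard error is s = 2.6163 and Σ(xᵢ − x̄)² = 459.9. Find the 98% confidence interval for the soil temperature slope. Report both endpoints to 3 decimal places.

(-1.129, -0.555)

SE(b₁) = s/√Sₓₓ = 2.6163/√459.9 = 0.121999.
df = n − 2 = 151.
t* = t_{0.01, 151} = 2.351297.
Margin = t* × SE = 2.351297 × 0.121999 = 0.28686.
CI: -0.842 ± 0.28686 → (-1.129, -0.555).
With 98% confidence, each one-unit increase in soil temperature is associated with a change of between -1.129 and -0.555 µmol m⁻² s⁻¹ in CO₂ flux.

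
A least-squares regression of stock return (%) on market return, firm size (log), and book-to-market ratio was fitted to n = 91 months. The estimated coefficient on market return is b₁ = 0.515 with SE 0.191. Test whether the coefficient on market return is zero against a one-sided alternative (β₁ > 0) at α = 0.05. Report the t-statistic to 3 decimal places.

H₀: β₁ = 0 vs H₁: β₁ > 0.
t = (b₁ − β₁⁰)/SE = 0.515 / 0.191 = 2.696.
df = n − k − 1 = 91 − 3 − 1 = 87.
One-sided p ≈ 0.0042, which is < 0.05, so reject H₀.
There is evidence that the true slope on market return is positive, holding the other predictors fixed.

t = 2.696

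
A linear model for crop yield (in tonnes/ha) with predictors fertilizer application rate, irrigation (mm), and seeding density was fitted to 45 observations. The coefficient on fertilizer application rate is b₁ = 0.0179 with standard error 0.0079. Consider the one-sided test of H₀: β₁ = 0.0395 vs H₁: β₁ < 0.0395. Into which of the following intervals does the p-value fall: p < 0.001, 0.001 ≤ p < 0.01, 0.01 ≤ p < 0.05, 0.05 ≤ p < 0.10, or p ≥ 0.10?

0.001 ≤ p < 0.01

t = (0.0179 − 0.0395) / 0.0079 = -2.734.
df = n − k − 1 = 45 − 3 − 1 = 41.
One-sided p = P(T_{41} < t) ≈ 0.0046.
So 0.001 ≤ p < 0.01.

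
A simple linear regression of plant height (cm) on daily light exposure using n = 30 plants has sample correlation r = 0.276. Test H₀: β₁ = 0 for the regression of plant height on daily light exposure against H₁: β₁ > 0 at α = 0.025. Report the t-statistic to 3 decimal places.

t = r·√(n − 2)/√(1 − r²) = 0.276·√28/√0.923824 = 1.519.
df = n − 2 = 28.
One-sided p ≈ 0.0699, which is ≥ 0.025, so fail to reject H₀.
The data do not give significant evidence of a linear association between daily light exposure and plant height.

t = 1.519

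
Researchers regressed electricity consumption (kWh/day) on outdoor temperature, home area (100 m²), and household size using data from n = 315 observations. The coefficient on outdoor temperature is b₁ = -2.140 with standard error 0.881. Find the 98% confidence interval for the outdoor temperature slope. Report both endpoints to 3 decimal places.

df = n − k − 1 = 315 − 3 − 1 = 311.
t* = t_{0.01, 311} = 2.338398.
Margin = t* × SE = 2.338398 × 0.881 = 2.06013.
CI: -2.140 ± 2.06013 → (-4.200, -0.080).
With 98% confidence, each one-unit increase in outdoor temperature is associated with a change of between -4.200 and -0.080 kWh/day in electricity consumption, holding the other predictors fixed.

(-4.200, -0.080)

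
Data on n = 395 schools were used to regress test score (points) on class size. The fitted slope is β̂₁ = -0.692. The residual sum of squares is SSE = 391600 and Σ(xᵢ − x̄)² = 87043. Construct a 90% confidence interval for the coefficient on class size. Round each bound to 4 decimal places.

MSE = SSE/(n − 2) = 391600/393 = 996.438.
SE(β̂₁) = √(MSE/Sₓₓ) = √(996.438/87043) = 0.106994.
df = n − 2 = 393.
t* = t_{0.05, 393} = 1.64874.
Margin = t* × SE = 1.64874 × 0.106994 = 0.176405.
CI: -0.692 ± 0.176405 → (-0.8684, -0.5156).
With 90% confidence, each one-unit increase in class size is associated with a change of between -0.8684 and -0.5156 points in test score.

(-0.8684, -0.5156)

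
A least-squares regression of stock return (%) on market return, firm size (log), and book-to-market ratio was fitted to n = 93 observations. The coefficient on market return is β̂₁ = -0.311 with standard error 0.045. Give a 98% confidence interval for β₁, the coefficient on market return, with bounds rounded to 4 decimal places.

df = n − k − 1 = 93 − 3 − 1 = 89.
t* = t_{0.01, 89} = 2.368979.
Margin = t* × SE = 2.368979 × 0.045 = 0.106604.
CI: -0.311 ± 0.106604 → (-0.4176, -0.2044).
With 98% confidence, each one-unit increase in market return is associated with a change of between -0.4176 and -0.2044 % in stock return, holding the other predictors fixed.

(-0.4176, -0.2044)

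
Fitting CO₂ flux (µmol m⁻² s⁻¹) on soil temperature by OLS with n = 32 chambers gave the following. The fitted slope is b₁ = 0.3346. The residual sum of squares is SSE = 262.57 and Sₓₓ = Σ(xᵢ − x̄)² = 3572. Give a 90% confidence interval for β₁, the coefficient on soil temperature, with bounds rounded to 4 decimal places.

MSE = SSE/(n − 2) = 262.57/30 = 8.75233.
SE(b₁) = √(MSE/Sₓₓ) = √(8.75233/3572) = 0.0495001.
df = n − 2 = 30.
t* = t_{0.05, 30} = 1.697261.
Margin = t* × SE = 1.697261 × 0.0495001 = 0.084015.
CI: 0.3346 ± 0.084015 → (0.2506, 0.4186).
With 90% confidence, each one-unit increase in soil temperature is associated with a change of between 0.2506 and 0.4186 µmol m⁻² s⁻¹ in CO₂ flux.

(0.2506, 0.4186)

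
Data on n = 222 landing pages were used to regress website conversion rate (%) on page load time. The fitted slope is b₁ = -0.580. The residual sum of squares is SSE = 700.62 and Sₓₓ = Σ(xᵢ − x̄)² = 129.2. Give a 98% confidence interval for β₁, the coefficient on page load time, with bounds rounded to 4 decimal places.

(-0.9479, -0.2121)

MSE = SSE/(n − 2) = 700.62/220 = 3.18464.
SE(b₁) = √(MSE/Sₓₓ) = √(3.18464/129.2) = 0.157.
df = n − 2 = 220.
t* = t_{0.01, 220} = 2.343417.
Margin = t* × SE = 2.343417 × 0.157 = 0.367916.
CI: -0.580 ± 0.367916 → (-0.9479, -0.2121).
With 98% confidence, each one-unit increase in page load time is associated with a change of between -0.9479 and -0.2121 % in website conversion rate.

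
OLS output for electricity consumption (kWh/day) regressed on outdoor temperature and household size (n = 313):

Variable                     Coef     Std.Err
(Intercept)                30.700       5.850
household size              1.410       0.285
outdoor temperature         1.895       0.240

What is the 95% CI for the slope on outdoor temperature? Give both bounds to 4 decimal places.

(1.4228, 2.3672)

Read off: b = 1.895, SE = 0.240 for outdoor temperature.
df = n − k − 1 = 313 − 2 − 1 = 310.
t* = t_{0.025, 310} = 1.967646.
Margin = t* × SE = 1.967646 × 0.240 = 0.472235.
CI: 1.895 ± 0.472235 → (1.4228, 2.3672).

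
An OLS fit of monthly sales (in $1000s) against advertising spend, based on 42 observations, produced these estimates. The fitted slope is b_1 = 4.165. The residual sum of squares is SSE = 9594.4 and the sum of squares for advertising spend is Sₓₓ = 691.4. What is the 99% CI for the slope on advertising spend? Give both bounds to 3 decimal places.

(2.572, 5.758)

MSE = SSE/(n − 2) = 9594.4/40 = 239.86.
SE(b_1) = √(MSE/Sₓₓ) = √(239.86/691.4) = 0.588999.
df = n − 2 = 40.
t* = t_{0.005, 40} = 2.704459.
Margin = t* × SE = 2.704459 × 0.588999 = 1.59292.
CI: 4.165 ± 1.59292 → (2.572, 5.758).
With 99% confidence, each one-unit increase in advertising spend is associated with a change of between 2.572 and 5.758 $1000s in monthly sales.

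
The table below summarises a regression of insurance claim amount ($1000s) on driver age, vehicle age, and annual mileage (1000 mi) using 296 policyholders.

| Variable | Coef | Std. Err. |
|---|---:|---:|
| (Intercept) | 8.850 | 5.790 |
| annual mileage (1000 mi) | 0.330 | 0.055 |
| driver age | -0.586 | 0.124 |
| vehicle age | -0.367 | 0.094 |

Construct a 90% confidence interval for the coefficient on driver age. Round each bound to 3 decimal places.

(-0.791, -0.381)

Read off: b = -0.586, SE = 0.124 for driver age.
df = n − k − 1 = 296 − 3 − 1 = 292.
t* = t_{0.05, 292} = 1.650089.
Margin = t* × SE = 1.650089 × 0.124 = 0.20461.
CI: -0.586 ± 0.20461 → (-0.791, -0.381).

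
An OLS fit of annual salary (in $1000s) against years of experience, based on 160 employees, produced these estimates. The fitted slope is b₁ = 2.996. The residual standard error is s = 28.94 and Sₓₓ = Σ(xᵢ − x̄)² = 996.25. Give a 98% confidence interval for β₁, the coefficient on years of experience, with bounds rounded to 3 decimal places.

(0.841, 5.151)

SE(b₁) = s/√Sₓₓ = 28.94/√996.25 = 0.916884.
df = n − 2 = 158.
t* = t_{0.01, 158} = 2.35018.
Margin = t* × SE = 2.35018 × 0.916884 = 2.15484.
CI: 2.996 ± 2.15484 → (0.841, 5.151).
With 98% confidence, each one-unit increase in years of experience is associated with a change of between 0.841 and 5.151 $1000s in annual salary.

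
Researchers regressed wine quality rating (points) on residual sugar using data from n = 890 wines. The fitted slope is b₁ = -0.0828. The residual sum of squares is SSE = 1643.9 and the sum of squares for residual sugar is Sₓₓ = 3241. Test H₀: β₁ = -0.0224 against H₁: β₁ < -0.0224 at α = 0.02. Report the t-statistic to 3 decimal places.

MSE = SSE/(n − 2) = 1643.9/888 = 1.85124.
SE(b₁) = √(MSE/Sₓₓ) = √(1.85124/3241) = 0.0238997.
t = (-0.0828 − (-0.0224)) / 0.0238997 = -2.527.
df = n − 2 = 888.
One-sided p ≈ 0.0058, which is < 0.02, so reject H₀.
There is evidence that the true slope on residual sugar is below -0.0224 points per unit.

t = -2.527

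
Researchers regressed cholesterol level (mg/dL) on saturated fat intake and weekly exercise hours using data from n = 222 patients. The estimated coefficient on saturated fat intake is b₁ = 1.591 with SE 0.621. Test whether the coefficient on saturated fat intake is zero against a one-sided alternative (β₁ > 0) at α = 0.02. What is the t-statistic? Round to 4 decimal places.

t = 2.5620

H₀: β₁ = 0 vs H₁: β₁ > 0.
t = (b₁ − β₁⁰)/SE = 1.591 / 0.621 = 2.5620.
df = n − k − 1 = 222 − 2 − 1 = 219.
One-sided p ≈ 0.0055, which is < 0.02, so reject H₀.
There is evidence that the true slope on saturated fat intake is positive, holding the other predictors fixed.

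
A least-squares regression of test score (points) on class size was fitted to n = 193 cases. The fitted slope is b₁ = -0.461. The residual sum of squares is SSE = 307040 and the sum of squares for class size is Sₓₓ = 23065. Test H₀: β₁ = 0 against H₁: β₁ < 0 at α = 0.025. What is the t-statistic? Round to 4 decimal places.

t = -1.7462

MSE = SSE/(n − 2) = 307040/191 = 1607.54.
SE(b₁) = √(MSE/Sₓₓ) = √(1607.54/23065) = 0.264.
t = -0.461 / 0.264 = -1.7462.
df = n − 2 = 191.
One-sided p ≈ 0.0412, which is ≥ 0.025, so fail to reject H₀.
The data do not give significant evidence that the true slope on class size is negative.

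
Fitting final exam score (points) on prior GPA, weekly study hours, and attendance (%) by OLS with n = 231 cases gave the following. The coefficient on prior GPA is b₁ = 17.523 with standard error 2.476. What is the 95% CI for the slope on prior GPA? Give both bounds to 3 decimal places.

(12.644, 22.402)

df = n − k − 1 = 231 − 3 − 1 = 227.
t* = t_{0.025, 227} = 1.97047.
Margin = t* × SE = 1.97047 × 2.476 = 4.87888.
CI: 17.523 ± 4.87888 → (12.644, 22.402).
With 95% confidence, each one-unit increase in prior GPA is associated with a change of between 12.644 and 22.402 points in final exam score, holding the other predictors fixed.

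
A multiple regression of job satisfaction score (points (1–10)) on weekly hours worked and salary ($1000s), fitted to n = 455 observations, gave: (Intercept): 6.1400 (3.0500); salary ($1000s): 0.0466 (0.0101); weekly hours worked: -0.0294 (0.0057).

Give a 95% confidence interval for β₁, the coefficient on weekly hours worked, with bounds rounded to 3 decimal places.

(-0.041, -0.018)

Read off: b = -0.0294, SE = 0.0057 for weekly hours worked.
df = n − k − 1 = 455 − 2 − 1 = 452.
t* = t_{0.025, 452} = 1.965226.
Margin = t* × SE = 1.965226 × 0.0057 = 0.01120.
CI: -0.0294 ± 0.01120 → (-0.041, -0.018).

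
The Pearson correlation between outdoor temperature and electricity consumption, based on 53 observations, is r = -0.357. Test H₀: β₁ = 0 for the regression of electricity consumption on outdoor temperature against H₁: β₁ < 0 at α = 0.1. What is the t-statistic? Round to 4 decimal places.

t = -2.7293

t = r·√(n − 2)/√(1 − r²) = -0.357·√51/√0.872551 = -2.7293.
df = n − 2 = 51.
One-sided p ≈ 0.0043, which is < 0.1, so reject H₀.
There is evidence of a linear association between outdoor temperature and electricity consumption.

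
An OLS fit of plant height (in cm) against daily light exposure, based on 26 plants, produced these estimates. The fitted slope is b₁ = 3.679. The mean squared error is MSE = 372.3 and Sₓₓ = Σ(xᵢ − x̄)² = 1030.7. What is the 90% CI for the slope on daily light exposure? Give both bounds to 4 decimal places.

(2.6507, 4.7073)

SE(b₁) = √(MSE/Sₓₓ) = √(372.3/1030.7) = 0.601008.
df = n − 2 = 24.
t* = t_{0.05, 24} = 1.710882.
Margin = t* × SE = 1.710882 × 0.601008 = 1.028254.
CI: 3.679 ± 1.028254 → (2.6507, 4.7073).
With 90% confidence, each one-unit increase in daily light exposure is associated with a change of between 2.6507 and 4.7073 cm in plant height.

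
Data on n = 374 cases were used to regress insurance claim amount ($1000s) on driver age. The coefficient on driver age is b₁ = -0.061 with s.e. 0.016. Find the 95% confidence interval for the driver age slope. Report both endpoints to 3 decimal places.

(-0.092, -0.030)

df = n − 2 = 374 − 2 = 372.
t* = t_{0.025, 372} = 1.966362.
Margin = t* × SE = 1.966362 × 0.016 = 0.03146.
CI: -0.061 ± 0.03146 → (-0.092, -0.030).
With 95% confidence, each one-unit increase in driver age is associated with a change of between -0.092 and -0.030 $1000s in insurance claim amount.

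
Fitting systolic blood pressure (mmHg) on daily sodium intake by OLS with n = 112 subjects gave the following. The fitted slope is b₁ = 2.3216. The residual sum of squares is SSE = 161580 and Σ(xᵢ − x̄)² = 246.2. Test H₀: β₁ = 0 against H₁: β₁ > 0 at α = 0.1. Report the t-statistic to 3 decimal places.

t = 0.950

MSE = SSE/(n − 2) = 161580/110 = 1468.91.
SE(b₁) = √(MSE/Sₓₓ) = √(1468.91/246.2) = 2.44261.
t = 2.3216 / 2.44261 = 0.950.
df = n − 2 = 110.
One-sided p ≈ 0.1720, which is ≥ 0.1, so fail to reject H₀.
The data do not give significant evidence that the true slope on daily sodium intake is positive.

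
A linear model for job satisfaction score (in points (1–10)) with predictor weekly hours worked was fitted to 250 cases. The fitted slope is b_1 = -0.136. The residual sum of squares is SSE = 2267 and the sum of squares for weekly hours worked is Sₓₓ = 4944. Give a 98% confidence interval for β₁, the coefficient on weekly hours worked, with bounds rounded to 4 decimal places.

(-0.2367, -0.0353)

MSE = SSE/(n − 2) = 2267/248 = 9.14113.
SE(b_1) = √(MSE/Sₓₓ) = √(9.14113/4944) = 0.0429992.
df = n − 2 = 248.
t* = t_{0.01, 248} = 2.341478.
Margin = t* × SE = 2.341478 × 0.0429992 = 0.100682.
CI: -0.136 ± 0.100682 → (-0.2367, -0.0353).
With 98% confidence, each one-unit increase in weekly hours worked is associated with a change of between -0.2367 and -0.0353 points (1–10) in job satisfaction score.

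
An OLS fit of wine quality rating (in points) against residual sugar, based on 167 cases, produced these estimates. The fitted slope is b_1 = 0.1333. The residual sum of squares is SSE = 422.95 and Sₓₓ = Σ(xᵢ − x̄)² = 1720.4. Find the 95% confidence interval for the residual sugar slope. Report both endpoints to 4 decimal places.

MSE = SSE/(n − 2) = 422.95/165 = 2.56333.
SE(b_1) = √(MSE/Sₓₓ) = √(2.56333/1720.4) = 0.0386.
df = n − 2 = 165.
t* = t_{0.025, 165} = 1.974446.
Margin = t* × SE = 1.974446 × 0.0386 = 0.076214.
CI: 0.1333 ± 0.076214 → (0.0571, 0.2095).
With 95% confidence, each one-unit increase in residual sugar is associated with a change of between 0.0571 and 0.2095 points in wine quality rating.

(0.0571, 0.2095)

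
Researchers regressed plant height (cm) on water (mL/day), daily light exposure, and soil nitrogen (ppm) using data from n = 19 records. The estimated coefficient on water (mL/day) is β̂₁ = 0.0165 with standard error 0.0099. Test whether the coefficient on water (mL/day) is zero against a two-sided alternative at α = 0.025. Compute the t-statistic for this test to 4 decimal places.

H₀: β₁ = 0 vs H₁: β₁ ≠ 0.
t = (β̂₁ − β₁⁰)/SE = 0.0165 / 0.0099 = 1.6667.
df = n − k − 1 = 19 − 3 − 1 = 15.
Two-sided p ≈ 0.1163, which is ≥ 0.025, so fail to reject H₀.
The data do not give significant evidence of an association between water (mL/day) and plant height, after adjusting for the other predictors.

t = 1.6667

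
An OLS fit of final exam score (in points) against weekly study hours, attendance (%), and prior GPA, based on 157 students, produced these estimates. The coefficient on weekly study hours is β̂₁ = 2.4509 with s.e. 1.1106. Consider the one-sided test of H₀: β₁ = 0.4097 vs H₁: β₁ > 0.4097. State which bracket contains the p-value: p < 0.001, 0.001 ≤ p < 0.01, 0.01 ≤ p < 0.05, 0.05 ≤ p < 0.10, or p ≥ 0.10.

0.01 ≤ p < 0.05

t = (2.4509 − 0.4097) / 1.1106 = 1.838.
df = n − k − 1 = 157 − 3 − 1 = 153.
One-sided p = P(T_{153} > t) ≈ 0.0340.
So 0.01 ≤ p < 0.05.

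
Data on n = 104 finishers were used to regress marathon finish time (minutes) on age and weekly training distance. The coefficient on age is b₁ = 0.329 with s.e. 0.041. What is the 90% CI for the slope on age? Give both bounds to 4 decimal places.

df = n − k − 1 = 104 − 2 − 1 = 101.
t* = t_{0.05, 101} = 1.660081.
Margin = t* × SE = 1.660081 × 0.041 = 0.068063.
CI: 0.329 ± 0.068063 → (0.2609, 0.3971).
With 90% confidence, each one-unit increase in age is associated with a change of between 0.2609 and 0.3971 minutes in marathon finish time, holding the other predictors fixed.

(0.2609, 0.3971)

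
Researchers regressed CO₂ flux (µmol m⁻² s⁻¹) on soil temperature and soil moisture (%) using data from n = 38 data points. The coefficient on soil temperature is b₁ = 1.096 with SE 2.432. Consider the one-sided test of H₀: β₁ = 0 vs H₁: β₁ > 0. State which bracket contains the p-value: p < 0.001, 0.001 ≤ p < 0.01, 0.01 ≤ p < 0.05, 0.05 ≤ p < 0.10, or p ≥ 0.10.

p ≥ 0.10

t = 1.096 / 2.432 = 0.451.
df = n − k − 1 = 38 − 2 − 1 = 35.
One-sided p = P(T_{35} > t) ≈ 0.3275.
So p ≥ 0.10.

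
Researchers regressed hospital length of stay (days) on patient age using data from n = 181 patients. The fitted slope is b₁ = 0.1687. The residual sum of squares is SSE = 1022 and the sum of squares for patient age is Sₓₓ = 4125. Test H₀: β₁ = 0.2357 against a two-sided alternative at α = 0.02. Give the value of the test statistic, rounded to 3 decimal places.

t = -1.801

MSE = SSE/(n − 2) = 1022/179 = 5.7095.
SE(b₁) = √(MSE/Sₓₓ) = √(5.7095/4125) = 0.0372038.
t = (0.1687 − 0.2357) / 0.0372038 = -1.801.
df = n − 2 = 179.
Two-sided p ≈ 0.0734, which is ≥ 0.02, so fail to reject H₀.
The data are consistent with a true slope of 0.2357 days per unit of patient age.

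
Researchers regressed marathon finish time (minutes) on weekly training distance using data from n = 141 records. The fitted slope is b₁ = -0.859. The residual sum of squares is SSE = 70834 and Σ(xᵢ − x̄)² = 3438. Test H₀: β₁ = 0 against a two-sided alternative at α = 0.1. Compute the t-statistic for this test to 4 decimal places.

MSE = SSE/(n − 2) = 70834/139 = 509.597.
SE(b₁) = √(MSE/Sₓₓ) = √(509.597/3438) = 0.385.
t = -0.859 / 0.385 = -2.2312.
df = n − 2 = 139.
Two-sided p ≈ 0.0273, which is < 0.1, so reject H₀.
There is evidence that weekly training distance is associated with marathon finish time.

t = -2.2312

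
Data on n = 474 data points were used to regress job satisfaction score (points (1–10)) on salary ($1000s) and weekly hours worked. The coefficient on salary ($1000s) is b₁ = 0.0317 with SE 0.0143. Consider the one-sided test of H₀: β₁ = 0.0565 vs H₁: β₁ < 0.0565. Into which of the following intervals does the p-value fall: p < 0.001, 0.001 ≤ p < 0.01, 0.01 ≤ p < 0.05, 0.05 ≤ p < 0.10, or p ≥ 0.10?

0.01 ≤ p < 0.05

t = (0.0317 − 0.0565) / 0.0143 = -1.734.
df = n − k − 1 = 474 − 2 − 1 = 471.
One-sided p = P(T_{471} < t) ≈ 0.0418.
So 0.01 ≤ p < 0.05.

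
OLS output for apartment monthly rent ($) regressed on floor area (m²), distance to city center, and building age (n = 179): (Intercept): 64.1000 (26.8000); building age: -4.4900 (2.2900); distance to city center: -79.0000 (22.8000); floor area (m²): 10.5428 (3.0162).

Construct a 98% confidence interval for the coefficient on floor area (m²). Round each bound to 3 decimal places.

Read off: b = 10.5428, SE = 3.0162 for floor area (m²).
df = n − k − 1 = 179 − 3 − 1 = 175.
t* = t_{0.01, 175} = 2.347845.
Margin = t* × SE = 2.347845 × 3.0162 = 7.08157.
CI: 10.5428 ± 7.08157 → (3.461, 17.624).

(3.461, 17.624)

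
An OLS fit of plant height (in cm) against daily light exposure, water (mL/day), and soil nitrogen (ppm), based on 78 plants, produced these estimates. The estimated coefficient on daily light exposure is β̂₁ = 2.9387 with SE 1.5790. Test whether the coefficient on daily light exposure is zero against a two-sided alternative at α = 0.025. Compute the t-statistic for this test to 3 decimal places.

H₀: β₁ = 0 vs H₁: β₁ ≠ 0.
t = (β̂₁ − β₁⁰)/SE = 2.9387 / 1.5790 = 1.861.
df = n − k − 1 = 78 − 3 − 1 = 74.
Two-sided p ≈ 0.0667, which is ≥ 0.025, so fail to reject H₀.
The data do not give significant evidence of an association between daily light exposure and plant height, after adjusting for the other predictors.

t = 1.861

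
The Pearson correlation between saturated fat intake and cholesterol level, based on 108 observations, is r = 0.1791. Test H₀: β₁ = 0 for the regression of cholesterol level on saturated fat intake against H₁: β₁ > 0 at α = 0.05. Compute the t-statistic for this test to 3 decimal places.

t = 1.874

t = r·√(n − 2)/√(1 − r²) = 0.1791·√106/√0.967923 = 1.874.
df = n − 2 = 106.
One-sided p ≈ 0.0318, which is < 0.05, so reject H₀.
There is evidence of a linear association between saturated fat intake and cholesterol level.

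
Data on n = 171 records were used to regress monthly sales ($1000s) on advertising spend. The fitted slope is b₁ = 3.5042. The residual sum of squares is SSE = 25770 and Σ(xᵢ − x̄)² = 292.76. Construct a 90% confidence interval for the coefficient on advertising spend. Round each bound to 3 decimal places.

MSE = SSE/(n − 2) = 25770/169 = 152.485.
SE(b₁) = √(MSE/Sₓₓ) = √(152.485/292.76) = 0.721702.
df = n − 2 = 169.
t* = t_{0.05, 169} = 1.65392.
Margin = t* × SE = 1.65392 × 0.721702 = 1.19364.
CI: 3.5042 ± 1.19364 → (2.311, 4.698).
With 90% confidence, each one-unit increase in advertising spend is associated with a change of between 2.311 and 4.698 $1000s in monthly sales.

(2.311, 4.698)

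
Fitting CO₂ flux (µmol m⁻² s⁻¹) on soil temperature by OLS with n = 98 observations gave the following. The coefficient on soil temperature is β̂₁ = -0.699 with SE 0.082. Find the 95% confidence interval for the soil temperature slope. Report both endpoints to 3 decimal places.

df = n − 2 = 98 − 2 = 96.
t* = t_{0.025, 96} = 1.984984.
Margin = t* × SE = 1.984984 × 0.082 = 0.16277.
CI: -0.699 ± 0.16277 → (-0.862, -0.536).
With 95% confidence, each one-unit increase in soil temperature is associated with a change of between -0.862 and -0.536 µmol m⁻² s⁻¹ in CO₂ flux.

(-0.862, -0.536)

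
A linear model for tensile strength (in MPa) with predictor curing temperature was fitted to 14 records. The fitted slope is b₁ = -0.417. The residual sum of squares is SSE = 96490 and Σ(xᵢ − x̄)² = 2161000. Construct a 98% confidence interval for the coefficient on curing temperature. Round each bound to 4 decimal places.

(-0.5805, -0.2535)

MSE = SSE/(n − 2) = 96490/12 = 8040.83.
SE(b₁) = √(MSE/Sₓₓ) = √(8040.83/2161000) = 0.0609991.
df = n − 2 = 12.
t* = t_{0.01, 12} = 2.680998.
Margin = t* × SE = 2.680998 × 0.0609991 = 0.163538.
CI: -0.417 ± 0.163538 → (-0.5805, -0.2535).
With 98% confidence, each one-unit increase in curing temperature is associated with a change of between -0.5805 and -0.2535 MPa in tensile strength.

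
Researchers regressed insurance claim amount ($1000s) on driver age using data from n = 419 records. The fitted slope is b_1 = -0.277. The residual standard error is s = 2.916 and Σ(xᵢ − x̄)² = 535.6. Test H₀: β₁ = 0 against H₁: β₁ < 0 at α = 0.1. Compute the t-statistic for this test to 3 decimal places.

t = -2.198

SE(b_1) = s/√Sₓₓ = 2.916/√535.6 = 0.125999.
t = -0.277 / 0.125999 = -2.198.
df = n − 2 = 417.
One-sided p ≈ 0.0142, which is < 0.1, so reject H₀.
There is evidence that the true slope on driver age is negative.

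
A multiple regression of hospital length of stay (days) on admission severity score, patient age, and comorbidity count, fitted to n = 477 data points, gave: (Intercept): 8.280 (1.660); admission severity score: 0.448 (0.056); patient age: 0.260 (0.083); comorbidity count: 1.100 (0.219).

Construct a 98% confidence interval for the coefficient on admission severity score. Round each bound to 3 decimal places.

(0.317, 0.579)

Read off: b = 0.448, SE = 0.056 for admission severity score.
df = n − k − 1 = 477 − 3 − 1 = 473.
t* = t_{0.01, 473} = 2.334257.
Margin = t* × SE = 2.334257 × 0.056 = 0.13072.
CI: 0.448 ± 0.13072 → (0.317, 0.579).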